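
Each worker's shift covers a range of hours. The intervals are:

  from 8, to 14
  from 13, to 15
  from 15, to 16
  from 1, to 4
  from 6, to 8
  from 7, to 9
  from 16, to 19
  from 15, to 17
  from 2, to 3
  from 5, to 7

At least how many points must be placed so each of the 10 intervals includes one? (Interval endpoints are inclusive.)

4

Sort by right endpoint; whenever an interval is uncovered, place a point at its right end.
By right end: [2,3]  [1,4]  [5,7]  [6,8]  [7,9]  [8,14]  [13,15]  [15,16]  [15,17]  [16,19]
[2,3] uncovered → point at 3; [5,7] uncovered → point at 7; [8,14] uncovered → point at 14; [15,16] uncovered → point at 16.
Points: 3, 7, 14, 16 (4 total).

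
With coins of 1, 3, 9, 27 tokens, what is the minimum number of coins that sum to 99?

5

99 = 3×27 + 2×9
Total coins = 3 + 2 = 5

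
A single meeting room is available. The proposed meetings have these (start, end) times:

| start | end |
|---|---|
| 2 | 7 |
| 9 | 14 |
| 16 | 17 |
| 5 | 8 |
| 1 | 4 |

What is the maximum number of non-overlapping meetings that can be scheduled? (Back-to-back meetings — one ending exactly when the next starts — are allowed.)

Order by finish time; keep every interval that doesn't clash with the previous kept one.
Sorted by end: (1,4)  (2,7)  (5,8)  (9,14)  (16,17)
take (1,4); skip (2,7); take (5,8); take (9,14); take (16,17).
Selected 4 meetings.

4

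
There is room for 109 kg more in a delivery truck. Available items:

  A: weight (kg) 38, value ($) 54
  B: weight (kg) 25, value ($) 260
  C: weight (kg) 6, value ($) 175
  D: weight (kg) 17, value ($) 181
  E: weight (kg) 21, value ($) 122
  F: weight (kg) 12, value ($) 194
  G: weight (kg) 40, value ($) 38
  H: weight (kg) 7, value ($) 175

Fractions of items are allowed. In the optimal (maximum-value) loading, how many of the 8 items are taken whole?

Greedy by value/weight ratio, highest first.
Ratios (sorted): C 29.17, H 25.00, F 16.17, D 10.65, B 10.40, E 5.81, A 1.42, G 0.95
take C (6 @ 175); take H (7 @ 175); take F (12 @ 194); take D (17 @ 181); take B (25 @ 260); take E (21 @ 122); take 21/38 of A → 29.84. Capacity used 109/109.
6 item(s) taken whole; one partial (take 21/38 of A).

6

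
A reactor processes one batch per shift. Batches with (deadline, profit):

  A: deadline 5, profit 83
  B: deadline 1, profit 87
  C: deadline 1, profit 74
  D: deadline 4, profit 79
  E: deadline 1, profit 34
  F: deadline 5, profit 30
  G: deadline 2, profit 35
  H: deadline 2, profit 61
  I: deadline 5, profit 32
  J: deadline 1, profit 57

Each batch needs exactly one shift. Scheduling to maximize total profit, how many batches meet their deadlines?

Sort by profit descending; place each in the latest free slot ≤ its deadline.
By profit: B(d1,87), A(d5,83), D(d4,79), C(d1,74), H(d2,61), J(d1,57), G(d2,35), E(d1,34), I(d5,32), F(d5,30)
B→slot 1; A→slot 5; D→slot 4; C skipped; H→slot 2; J skipped; G skipped; E skipped; I→slot 3; F skipped.
5 of 10 scheduled.

5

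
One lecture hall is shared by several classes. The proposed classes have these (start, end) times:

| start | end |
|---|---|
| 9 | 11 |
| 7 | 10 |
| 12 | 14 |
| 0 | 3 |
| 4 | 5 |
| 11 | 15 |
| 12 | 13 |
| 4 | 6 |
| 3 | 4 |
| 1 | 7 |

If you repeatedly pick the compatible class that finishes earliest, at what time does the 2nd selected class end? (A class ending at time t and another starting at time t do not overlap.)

Sorted by end: (0,3)  (3,4)  (4,5)  (4,6)  (1,7)  (7,10)  (9,11)  (12,13)  (12,14)  (11,15)
take (0,3); take (3,4); take (4,5); skip (1,7); take (7,10); skip (9,11); take (12,13).
Selected: (0,3) (3,4) (4,5) (7,10) (12,13)

4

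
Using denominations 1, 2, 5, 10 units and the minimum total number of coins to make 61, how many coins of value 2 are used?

0

61 = 6×10 + 1×1
Count of 2: 0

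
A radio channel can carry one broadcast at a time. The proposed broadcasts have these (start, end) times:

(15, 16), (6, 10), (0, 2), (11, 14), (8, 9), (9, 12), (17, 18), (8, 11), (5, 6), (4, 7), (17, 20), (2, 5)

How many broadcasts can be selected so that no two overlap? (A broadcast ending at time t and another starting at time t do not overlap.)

7

Sorted by end: (0,2)  (2,5)  (5,6)  (4,7)  (8,9)  (6,10)  (8,11)  (9,12)  (11,14)  (15,16)  (17,18)  (17,20)
take (0,2); take (2,5); take (5,6); take (8,9); skip (6,10); skip (8,11); take (9,12); take (15,16); take (17,18); skip (17,20).
Selected 7 broadcasts.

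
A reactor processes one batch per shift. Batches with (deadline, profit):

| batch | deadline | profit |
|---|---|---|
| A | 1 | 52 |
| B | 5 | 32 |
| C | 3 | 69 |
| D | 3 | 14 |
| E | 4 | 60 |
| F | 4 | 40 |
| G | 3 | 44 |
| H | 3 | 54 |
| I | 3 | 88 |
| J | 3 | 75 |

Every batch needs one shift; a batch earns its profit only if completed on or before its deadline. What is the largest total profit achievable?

324

Profit order: I=88 J=75 C=69 E=60 H=54 A=52 G=44 F=40 B=32 D=14
Assign: I→slot 3, J→slot 2, C→slot 1, E→slot 4, H skipped, A skipped, G skipped, F skipped, B→slot 5, D skipped.
Slots: [1:C] [2:J] [3:I] [4:E] [5:B]
Profit = 69 + 75 + 88 + 60 + 32 = 324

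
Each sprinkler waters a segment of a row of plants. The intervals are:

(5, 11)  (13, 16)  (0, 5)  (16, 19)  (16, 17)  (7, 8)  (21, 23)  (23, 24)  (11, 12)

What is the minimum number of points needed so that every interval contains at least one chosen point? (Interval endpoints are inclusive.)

5

Sort by right endpoint; whenever an interval is uncovered, place a point at its right end.
By right end: [0,5]  [7,8]  [5,11]  [11,12]  [13,16]  [16,17]  [16,19]  [21,23]  [23,24]
[0,5] uncovered → point at 5; [7,8] uncovered → point at 8; [11,12] uncovered → point at 12; [13,16] uncovered → point at 16; [21,23] uncovered → point at 23.
Points: 5, 8, 12, 16, 23 (5 total).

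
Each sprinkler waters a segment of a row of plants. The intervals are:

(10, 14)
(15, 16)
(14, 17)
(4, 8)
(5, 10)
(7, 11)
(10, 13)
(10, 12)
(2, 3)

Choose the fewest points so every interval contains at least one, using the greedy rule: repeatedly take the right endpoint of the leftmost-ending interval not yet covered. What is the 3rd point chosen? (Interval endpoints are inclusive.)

12

Sorted: [2,3] [4,8] [5,10] [7,11] [10,12] [10,13] [10,14] [15,16] [14,17]
{[2,3]} hit by 3; {[4,8],[5,10],[7,11]} hit by 8; {[10,12],[10,13],[10,14]} hit by 12; {[15,16],[14,17]} hit by 16.
Points: 3, 8, 12, 16 (4 total).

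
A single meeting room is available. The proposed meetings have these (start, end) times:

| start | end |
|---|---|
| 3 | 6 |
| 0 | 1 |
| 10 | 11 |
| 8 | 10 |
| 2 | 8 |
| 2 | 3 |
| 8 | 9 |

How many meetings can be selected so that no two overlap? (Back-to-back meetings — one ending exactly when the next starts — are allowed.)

5

Sort by end time and greedily take each interval whose start is ≥ the last chosen end.
Sorted by end: (0,1)  (2,3)  (3,6)  (2,8)  (8,9)  (8,10)  (10,11)
take (0,1); take (2,3); take (3,6); skip (2,8); take (8,9); take (10,11).
Selected 5 meetings.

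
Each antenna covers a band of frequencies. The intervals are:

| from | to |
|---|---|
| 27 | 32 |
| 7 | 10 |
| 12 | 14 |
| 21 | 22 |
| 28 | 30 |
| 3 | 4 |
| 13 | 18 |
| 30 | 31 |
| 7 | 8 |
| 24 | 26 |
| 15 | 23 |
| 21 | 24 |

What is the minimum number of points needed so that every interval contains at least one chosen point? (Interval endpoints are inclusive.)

6

Sorted: [3,4] [7,8] [7,10] [12,14] [13,18] [21,22] [15,23] [21,24] [24,26] [28,30] [30,31] [27,32]
{[3,4]} hit by 4; {[7,8],[7,10]} hit by 8; {[12,14],[13,18]} hit by 14; {[21,22],[15,23],[21,24]} hit by 22; {[24,26]} hit by 26; {[28,30],[30,31],[27,32]} hit by 30.
Points: 4, 8, 14, 22, 26, 30 (6 total).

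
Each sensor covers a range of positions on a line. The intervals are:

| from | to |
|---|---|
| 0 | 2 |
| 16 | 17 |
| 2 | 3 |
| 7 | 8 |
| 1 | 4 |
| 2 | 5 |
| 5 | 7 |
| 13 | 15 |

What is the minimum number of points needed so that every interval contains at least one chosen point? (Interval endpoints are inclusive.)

4

Process intervals by earliest right end; each time one isn't hit yet, stab at its right endpoint.
Sorted: [0,2] [2,3] [1,4] [2,5] [5,7] [7,8] [13,15] [16,17]
{[0,2],[2,3],[1,4],[2,5]} hit by 2; {[5,7],[7,8]} hit by 7; {[13,15]} hit by 15; {[16,17]} hit by 17.
Points: 2, 7, 15, 17 (4 total).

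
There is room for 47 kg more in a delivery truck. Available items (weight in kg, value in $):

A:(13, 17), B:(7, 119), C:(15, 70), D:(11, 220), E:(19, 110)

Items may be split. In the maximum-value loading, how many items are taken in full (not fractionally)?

Sort by value per unit weight and fill in that order.
Ratios (sorted): D 20.00, B 17.00, E 5.79, C 4.67, A 1.31
take D (11 @ 220); take B (7 @ 119); take E (19 @ 110); take 10/15 of C → 46.67. Capacity used 47/47.
3 item(s) taken whole; one partial (take 10/15 of C).

3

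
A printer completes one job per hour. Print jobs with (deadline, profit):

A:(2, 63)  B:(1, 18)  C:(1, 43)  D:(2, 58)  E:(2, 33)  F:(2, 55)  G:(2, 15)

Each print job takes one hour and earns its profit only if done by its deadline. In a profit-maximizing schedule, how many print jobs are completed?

2

Profit order: A=63 D=58 F=55 C=43 E=33 B=18 G=15
Assign: A→slot 2, D→slot 1, F skipped, C skipped, E skipped, B skipped, G skipped.
Slots: [1:D] [2:A]
2 of 7 scheduled.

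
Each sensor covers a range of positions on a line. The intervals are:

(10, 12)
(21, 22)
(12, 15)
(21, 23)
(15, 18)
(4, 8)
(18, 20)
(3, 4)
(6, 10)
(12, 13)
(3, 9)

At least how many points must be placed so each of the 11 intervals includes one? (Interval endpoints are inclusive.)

Sort by right endpoint; whenever an interval is uncovered, place a point at its right end.
By right end: [3,4]  [4,8]  [3,9]  [6,10]  [10,12]  [12,13]  [12,15]  [15,18]  [18,20]  [21,22]  [21,23]
[3,4] uncovered → point at 4; [6,10] uncovered → point at 10; [12,13] uncovered → point at 13; [15,18] uncovered → point at 18; [21,22] uncovered → point at 22.
Points: 4, 10, 13, 18, 22 (5 total).

5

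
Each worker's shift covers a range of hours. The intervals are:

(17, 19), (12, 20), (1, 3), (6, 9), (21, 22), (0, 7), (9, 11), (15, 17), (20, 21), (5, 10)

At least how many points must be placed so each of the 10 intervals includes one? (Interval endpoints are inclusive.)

Sort by right endpoint; whenever an interval is uncovered, place a point at its right end.
By right end: [1,3]  [0,7]  [6,9]  [5,10]  [9,11]  [15,17]  [17,19]  [12,20]  [20,21]  [21,22]
[1,3] uncovered → point at 3; [6,9] uncovered → point at 9; [15,17] uncovered → point at 17; [20,21] uncovered → point at 21.
Points: 3, 9, 17, 21 (4 total).

4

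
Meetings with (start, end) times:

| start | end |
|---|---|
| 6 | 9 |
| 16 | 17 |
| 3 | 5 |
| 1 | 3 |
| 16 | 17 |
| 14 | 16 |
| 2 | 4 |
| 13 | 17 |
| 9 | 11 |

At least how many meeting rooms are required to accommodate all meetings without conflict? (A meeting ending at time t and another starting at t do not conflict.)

3

The answer is the maximum number of intervals overlapping at any instant.
starts: [1, 2, 3, 6, 9, 13, 14, 16, 16]
ends:   [3, 4, 5, 9, 11, 16, 17, 17, 17]
s1→1 s2→2 e3→1 s3→2 e4→1 e5→0 s6→1 e9→0 s9→1 e11→0 s13→1 s14→2 e16→1 s16→2 s16→3  — peak 3.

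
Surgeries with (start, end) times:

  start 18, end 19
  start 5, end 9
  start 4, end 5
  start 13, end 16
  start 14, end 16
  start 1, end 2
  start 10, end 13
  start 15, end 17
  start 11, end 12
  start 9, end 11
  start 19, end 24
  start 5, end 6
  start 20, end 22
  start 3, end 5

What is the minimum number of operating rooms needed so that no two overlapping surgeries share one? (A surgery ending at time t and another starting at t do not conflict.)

3

starts: [1, 3, 4, 5, 5, 9, 10, 11, 13, 14, 15, 18, 19, 20]
ends:   [2, 5, 5, 6, 9, 11, 12, 13, 16, 16, 17, 19, 22, 24]
s1→1 e2→0 s3→1 s4→2 e5→1 e5→0 s5→1 s5→2 e6→1 e9→0 s9→1 s10→2 e11→1 s11→2 e12→1 e13→0 s13→1 s14→2 s15→3  — peak 3.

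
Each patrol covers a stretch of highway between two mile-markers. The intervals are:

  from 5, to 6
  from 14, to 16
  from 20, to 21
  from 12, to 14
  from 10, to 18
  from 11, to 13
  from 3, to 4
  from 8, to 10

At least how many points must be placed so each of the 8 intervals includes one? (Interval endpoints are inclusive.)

6

By right end: [3,4]  [5,6]  [8,10]  [11,13]  [12,14]  [14,16]  [10,18]  [20,21]
[3,4] uncovered → point at 4; [5,6] uncovered → point at 6; [8,10] uncovered → point at 10; [11,13] uncovered → point at 13; [14,16] uncovered → point at 16; [20,21] uncovered → point at 21.
Points: 4, 6, 10, 13, 16, 21 (6 total).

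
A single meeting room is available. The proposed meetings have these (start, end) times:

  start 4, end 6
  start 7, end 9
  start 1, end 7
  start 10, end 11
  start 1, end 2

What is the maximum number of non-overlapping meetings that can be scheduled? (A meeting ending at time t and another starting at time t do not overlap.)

4

Greedy by earliest finish: after sorting by end time, pick each interval compatible with the last pick.
By end time: (1,2), (4,6), (1,7), (7,9), (10,11).
Pick (1,2); next start ≥ 2 → (4,6); next start ≥ 6 → (7,9); next start ≥ 9 → (10,11).
Selected 4 meetings.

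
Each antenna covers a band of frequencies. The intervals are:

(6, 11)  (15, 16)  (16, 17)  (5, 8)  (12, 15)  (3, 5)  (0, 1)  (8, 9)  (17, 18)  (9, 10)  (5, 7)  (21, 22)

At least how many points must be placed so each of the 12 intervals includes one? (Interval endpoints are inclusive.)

Sort by right endpoint; whenever an interval is uncovered, place a point at its right end.
By right end: [0,1]  [3,5]  [5,7]  [5,8]  [8,9]  [9,10]  [6,11]  [12,15]  [15,16]  [16,17]  [17,18]  [21,22]
[0,1] uncovered → point at 1; [3,5] uncovered → point at 5; [8,9] uncovered → point at 9; [12,15] uncovered → point at 15; [16,17] uncovered → point at 17; [21,22] uncovered → point at 22.
Points: 1, 5, 9, 15, 17, 22 (6 total).

6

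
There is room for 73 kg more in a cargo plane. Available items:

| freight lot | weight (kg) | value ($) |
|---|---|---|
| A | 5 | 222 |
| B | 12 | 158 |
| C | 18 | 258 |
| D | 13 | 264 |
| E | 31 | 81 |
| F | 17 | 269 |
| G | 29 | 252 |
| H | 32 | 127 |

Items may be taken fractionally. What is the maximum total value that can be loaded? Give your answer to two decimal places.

1240.52

Sort by value per unit weight and fill in that order.
Order: A (222/5=44.40) > D (264/13=20.31) > F (269/17=15.82) > C (258/18=14.33) > B (158/12=13.17) > G (252/29=8.69) > H (127/32=3.97) > E (81/31=2.61)
Fill: take A (5 @ 222) → take D (13 @ 264) → take F (17 @ 269) → take C (18 @ 258) → take B (12 @ 158) → take 8/29 of G → 69.52; 73/73 used.
Total value = 1240.52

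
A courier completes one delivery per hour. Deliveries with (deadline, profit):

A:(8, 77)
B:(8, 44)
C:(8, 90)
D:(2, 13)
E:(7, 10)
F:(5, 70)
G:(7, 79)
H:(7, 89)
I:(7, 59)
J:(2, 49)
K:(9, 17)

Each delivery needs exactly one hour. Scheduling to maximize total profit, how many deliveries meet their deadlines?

9

Take jobs in profit order; each goes to the latest open slot no later than its deadline.
Profit order: C=90 H=89 G=79 A=77 F=70 I=59 J=49 B=44 K=17 D=13 E=10
Assign: C→slot 8, H→slot 7, G→slot 6, A→slot 5, F→slot 4, I→slot 3, J→slot 2, B→slot 1, K→slot 9, D skipped, E skipped.
Slots: [1:B] [2:J] [3:I] [4:F] [5:A] [6:G] [7:H] [8:C] [9:K]
9 of 11 scheduled.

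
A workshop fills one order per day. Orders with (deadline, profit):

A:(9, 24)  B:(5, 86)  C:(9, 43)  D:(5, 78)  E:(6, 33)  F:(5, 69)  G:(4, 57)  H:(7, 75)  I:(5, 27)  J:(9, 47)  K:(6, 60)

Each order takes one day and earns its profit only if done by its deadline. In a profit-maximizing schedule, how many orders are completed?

Take jobs in profit order; each goes to the latest open slot no later than its deadline.
Profit order: B=86 D=78 H=75 F=69 K=60 G=57 J=47 C=43 E=33 I=27 A=24
Assign: B→slot 5, D→slot 4, H→slot 7, F→slot 3, K→slot 6, G→slot 2, J→slot 9, C→slot 8, E→slot 1, I skipped, A skipped.
Slots: [1:E] [2:G] [3:F] [4:D] [5:B] [6:K] [7:H] [8:C] [9:J]
9 of 11 scheduled.

9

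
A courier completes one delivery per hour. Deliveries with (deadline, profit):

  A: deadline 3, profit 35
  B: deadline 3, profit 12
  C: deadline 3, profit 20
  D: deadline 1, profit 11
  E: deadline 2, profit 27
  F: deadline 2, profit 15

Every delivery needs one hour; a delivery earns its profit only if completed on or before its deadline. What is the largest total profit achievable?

82

Sort by profit descending; place each in the latest free slot ≤ its deadline.
By profit: A(d3,35), E(d2,27), C(d3,20), F(d2,15), B(d3,12), D(d1,11)
A→slot 3; E→slot 2; C→slot 1; F skipped; B skipped; D skipped.
Profit = 20 + 27 + 35 = 82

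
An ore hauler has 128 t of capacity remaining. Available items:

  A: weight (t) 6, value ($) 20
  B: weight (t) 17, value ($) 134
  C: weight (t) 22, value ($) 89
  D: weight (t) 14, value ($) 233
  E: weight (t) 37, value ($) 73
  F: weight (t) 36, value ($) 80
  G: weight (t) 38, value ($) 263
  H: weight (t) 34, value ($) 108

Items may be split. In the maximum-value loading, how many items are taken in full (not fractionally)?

Sort by value per unit weight and fill in that order.
Ratios (sorted): D 16.64, B 7.88, G 6.92, C 4.05, A 3.33, H 3.18, F 2.22, E 1.97
take D (14 @ 233); take B (17 @ 134); take G (38 @ 263); take C (22 @ 89); take A (6 @ 20); take 31/34 of H → 98.47. Capacity used 128/128.
5 item(s) taken whole; one partial (take 31/34 of H).

5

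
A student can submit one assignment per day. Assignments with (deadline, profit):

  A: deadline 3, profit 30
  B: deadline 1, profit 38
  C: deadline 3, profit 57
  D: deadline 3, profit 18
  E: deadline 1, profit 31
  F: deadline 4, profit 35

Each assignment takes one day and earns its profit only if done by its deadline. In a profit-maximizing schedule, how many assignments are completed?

Take jobs in profit order; each goes to the latest open slot no later than its deadline.
By profit: C(d3,57), B(d1,38), F(d4,35), E(d1,31), A(d3,30), D(d3,18)
C→slot 3; B→slot 1; F→slot 4; E skipped; A→slot 2; D skipped.
4 of 6 scheduled.

4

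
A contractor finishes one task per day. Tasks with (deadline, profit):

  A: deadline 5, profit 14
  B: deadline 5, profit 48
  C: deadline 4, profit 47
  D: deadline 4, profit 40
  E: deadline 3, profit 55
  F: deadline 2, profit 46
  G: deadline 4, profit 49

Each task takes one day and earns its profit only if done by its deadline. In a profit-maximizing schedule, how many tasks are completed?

Take jobs in profit order; each goes to the latest open slot no later than its deadline.
By profit: E(d3,55), G(d4,49), B(d5,48), C(d4,47), F(d2,46), D(d4,40), A(d5,14)
E→slot 3; G→slot 4; B→slot 5; C→slot 2; F→slot 1; D skipped; A skipped.
5 of 7 scheduled.

5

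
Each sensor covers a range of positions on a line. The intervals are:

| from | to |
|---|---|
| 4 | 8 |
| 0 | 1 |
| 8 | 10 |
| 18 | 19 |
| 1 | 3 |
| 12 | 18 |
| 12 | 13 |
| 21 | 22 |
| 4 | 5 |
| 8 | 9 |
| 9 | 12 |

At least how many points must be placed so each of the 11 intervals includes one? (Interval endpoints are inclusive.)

Sort by right endpoint; whenever an interval is uncovered, place a point at its right end.
Sorted: [0,1] [1,3] [4,5] [4,8] [8,9] [8,10] [9,12] [12,13] [12,18] [18,19] [21,22]
{[0,1],[1,3]} hit by 1; {[4,5],[4,8]} hit by 5; {[8,9],[8,10],[9,12]} hit by 9; {[12,13],[12,18]} hit by 13; {[18,19]} hit by 19; {[21,22]} hit by 22.
Points: 1, 5, 9, 13, 19, 22 (6 total).

6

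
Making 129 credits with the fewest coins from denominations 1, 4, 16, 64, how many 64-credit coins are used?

2

129 − 2×64→1 − 1×1→0
Count of 64: 2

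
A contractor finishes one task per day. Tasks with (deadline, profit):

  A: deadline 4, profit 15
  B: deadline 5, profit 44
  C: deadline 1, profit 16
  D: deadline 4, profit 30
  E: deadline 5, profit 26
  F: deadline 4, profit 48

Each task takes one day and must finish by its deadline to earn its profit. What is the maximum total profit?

164

By profit: F(d4,48), B(d5,44), D(d4,30), E(d5,26), C(d1,16), A(d4,15)
F→slot 4; B→slot 5; D→slot 3; E→slot 2; C→slot 1; A skipped.
Profit = 16 + 26 + 30 + 48 + 44 = 164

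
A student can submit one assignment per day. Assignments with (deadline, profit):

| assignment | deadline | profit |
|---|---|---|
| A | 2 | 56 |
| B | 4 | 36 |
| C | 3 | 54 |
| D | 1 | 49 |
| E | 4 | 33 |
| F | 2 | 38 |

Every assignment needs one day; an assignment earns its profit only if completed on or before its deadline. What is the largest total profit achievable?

Sort by profit descending; place each in the latest free slot ≤ its deadline.
Profit order: A=56 C=54 D=49 F=38 B=36 E=33
Assign: A→slot 2, C→slot 3, D→slot 1, F skipped, B→slot 4, E skipped.
Slots: [1:D] [2:A] [3:C] [4:B]
Profit = 49 + 56 + 54 + 36 = 195

195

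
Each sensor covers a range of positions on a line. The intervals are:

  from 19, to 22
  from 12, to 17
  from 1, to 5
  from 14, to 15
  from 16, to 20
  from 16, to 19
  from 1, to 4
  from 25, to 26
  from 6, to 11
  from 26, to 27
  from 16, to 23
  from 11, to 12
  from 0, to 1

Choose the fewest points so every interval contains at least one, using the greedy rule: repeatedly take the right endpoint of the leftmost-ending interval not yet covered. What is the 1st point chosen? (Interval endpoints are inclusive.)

1

Process intervals by earliest right end; each time one isn't hit yet, stab at its right endpoint.
By right end: [0,1]  [1,4]  [1,5]  [6,11]  [11,12]  [14,15]  [12,17]  [16,19]  [16,20]  [19,22]  [16,23]  [25,26]  [26,27]
[0,1] uncovered → point at 1; [6,11] uncovered → point at 11; [14,15] uncovered → point at 15; [16,19] uncovered → point at 19; [25,26] uncovered → point at 26.
Points: 1, 11, 15, 19, 26 (5 total).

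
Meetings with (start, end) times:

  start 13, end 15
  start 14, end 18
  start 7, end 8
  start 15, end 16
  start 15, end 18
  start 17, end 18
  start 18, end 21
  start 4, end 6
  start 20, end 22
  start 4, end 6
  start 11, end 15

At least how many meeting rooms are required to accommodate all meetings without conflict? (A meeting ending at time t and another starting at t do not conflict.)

3

The answer is the maximum number of intervals overlapping at any instant.
starts: [4, 4, 7, 11, 13, 14, 15, 15, 17, 18, 20]
ends:   [6, 6, 8, 15, 15, 16, 18, 18, 18, 21, 22]
s4→1 s4→2 e6→1 e6→0 s7→1 e8→0 s11→1 s13→2 s14→3  — peak 3.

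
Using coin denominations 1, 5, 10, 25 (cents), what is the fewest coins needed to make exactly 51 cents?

51 = 2×25 + 1×1
Total coins = 2 + 1 = 3

3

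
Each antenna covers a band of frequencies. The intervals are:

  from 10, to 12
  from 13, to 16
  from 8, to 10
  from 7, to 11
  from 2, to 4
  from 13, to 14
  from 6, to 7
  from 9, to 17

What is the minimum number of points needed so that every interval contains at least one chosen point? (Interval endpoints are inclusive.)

By right end: [2,4]  [6,7]  [8,10]  [7,11]  [10,12]  [13,14]  [13,16]  [9,17]
[2,4] uncovered → point at 4; [6,7] uncovered → point at 7; [8,10] uncovered → point at 10; [13,14] uncovered → point at 14.
Points: 4, 7, 10, 14 (4 total).

4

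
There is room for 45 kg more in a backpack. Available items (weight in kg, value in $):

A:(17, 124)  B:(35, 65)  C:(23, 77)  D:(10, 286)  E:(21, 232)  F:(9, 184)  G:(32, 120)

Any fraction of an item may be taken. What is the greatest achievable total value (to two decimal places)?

738.47

Greedy by value/weight ratio, highest first.
Order: D (286/10=28.60) > F (184/9=20.44) > E (232/21=11.05) > A (124/17=7.29) > G (120/32=3.75) > C (77/23=3.35) > B (65/35=1.86)
Fill: take D (10 @ 286) → take F (9 @ 184) → take E (21 @ 232) → take 5/17 of A → 36.47; 45/45 used.
Total value = 738.47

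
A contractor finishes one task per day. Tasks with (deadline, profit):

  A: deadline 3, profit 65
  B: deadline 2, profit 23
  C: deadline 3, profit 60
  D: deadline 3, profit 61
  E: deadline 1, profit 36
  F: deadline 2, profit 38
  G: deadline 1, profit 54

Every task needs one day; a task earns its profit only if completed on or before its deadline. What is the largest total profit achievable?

Take jobs in profit order; each goes to the latest open slot no later than its deadline.
By profit: A(d3,65), D(d3,61), C(d3,60), G(d1,54), F(d2,38), E(d1,36), B(d2,23)
A→slot 3; D→slot 2; C→slot 1; G skipped; F skipped; E skipped; B skipped.
Profit = 60 + 61 + 65 = 186

186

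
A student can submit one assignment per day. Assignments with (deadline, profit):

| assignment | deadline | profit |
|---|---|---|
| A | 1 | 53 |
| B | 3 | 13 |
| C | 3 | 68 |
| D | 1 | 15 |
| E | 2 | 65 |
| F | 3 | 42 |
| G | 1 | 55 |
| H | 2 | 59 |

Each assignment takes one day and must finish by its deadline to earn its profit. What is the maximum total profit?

Profit order: C=68 E=65 H=59 G=55 A=53 F=42 D=15 B=13
Assign: C→slot 3, E→slot 2, H→slot 1, G skipped, A skipped, F skipped, D skipped, B skipped.
Slots: [1:H] [2:E] [3:C]
Profit = 59 + 65 + 68 = 192

192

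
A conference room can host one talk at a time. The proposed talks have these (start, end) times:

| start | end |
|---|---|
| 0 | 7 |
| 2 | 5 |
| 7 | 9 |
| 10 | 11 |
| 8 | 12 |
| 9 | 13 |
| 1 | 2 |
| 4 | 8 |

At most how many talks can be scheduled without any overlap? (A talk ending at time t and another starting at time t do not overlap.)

Sort by end time and greedily take each interval whose start is ≥ the last chosen end.
By end time: (1,2), (2,5), (0,7), (4,8), (7,9), (10,11), (8,12), (9,13).
Pick (1,2); next start ≥ 2 → (2,5); next start ≥ 5 → (7,9); next start ≥ 9 → (10,11).
Selected 4 talks.

4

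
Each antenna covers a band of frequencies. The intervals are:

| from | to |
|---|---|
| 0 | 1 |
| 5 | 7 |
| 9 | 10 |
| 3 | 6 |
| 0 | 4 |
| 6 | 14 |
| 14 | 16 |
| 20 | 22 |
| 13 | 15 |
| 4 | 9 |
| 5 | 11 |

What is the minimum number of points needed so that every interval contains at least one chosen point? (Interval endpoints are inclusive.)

Process intervals by earliest right end; each time one isn't hit yet, stab at its right endpoint.
Sorted: [0,1] [0,4] [3,6] [5,7] [4,9] [9,10] [5,11] [6,14] [13,15] [14,16] [20,22]
{[0,1],[0,4]} hit by 1; {[3,6],[5,7],[4,9]} hit by 6; {[9,10],[5,11],[6,14]} hit by 10; {[13,15],[14,16]} hit by 15; {[20,22]} hit by 22.
Points: 1, 6, 10, 15, 22 (5 total).

5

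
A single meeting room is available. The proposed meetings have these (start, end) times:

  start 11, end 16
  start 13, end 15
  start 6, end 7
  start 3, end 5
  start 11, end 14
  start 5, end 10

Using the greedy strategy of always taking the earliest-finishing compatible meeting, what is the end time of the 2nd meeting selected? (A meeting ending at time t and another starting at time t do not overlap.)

7

By end time: (3,5), (6,7), (5,10), (11,14), (13,15), (11,16).
Pick (3,5); next start ≥ 5 → (6,7); next start ≥ 7 → (11,14).
Selected: (3,5) (6,7) (11,14)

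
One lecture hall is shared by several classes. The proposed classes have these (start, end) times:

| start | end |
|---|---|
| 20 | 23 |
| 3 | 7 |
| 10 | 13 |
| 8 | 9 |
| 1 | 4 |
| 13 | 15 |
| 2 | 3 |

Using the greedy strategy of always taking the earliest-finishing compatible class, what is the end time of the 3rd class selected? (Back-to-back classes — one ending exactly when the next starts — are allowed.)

By end time: (2,3), (1,4), (3,7), (8,9), (10,13), (13,15), (20,23).
Pick (2,3); next start ≥ 3 → (3,7); next start ≥ 7 → (8,9); next start ≥ 9 → (10,13); next start ≥ 13 → (13,15); next start ≥ 15 → (20,23).
Selected: (2,3) (3,7) (8,9) (10,13) (13,15) (20,23)

9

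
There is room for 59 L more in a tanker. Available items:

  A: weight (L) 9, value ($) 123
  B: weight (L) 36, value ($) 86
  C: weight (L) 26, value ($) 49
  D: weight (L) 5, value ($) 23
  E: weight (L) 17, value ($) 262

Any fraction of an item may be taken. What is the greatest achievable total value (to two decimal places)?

474.89

Order: E (262/17=15.41) > A (123/9=13.67) > D (23/5=4.60) > B (86/36=2.39) > C (49/26=1.88)
Fill: take E (17 @ 262) → take A (9 @ 123) → take D (5 @ 23) → take 28/36 of B → 66.89; 59/59 used.
Total value = 474.89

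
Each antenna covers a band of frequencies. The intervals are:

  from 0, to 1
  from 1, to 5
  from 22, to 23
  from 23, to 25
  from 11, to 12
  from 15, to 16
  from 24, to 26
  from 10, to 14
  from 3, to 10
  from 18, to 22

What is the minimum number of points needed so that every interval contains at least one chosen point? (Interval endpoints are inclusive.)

Process intervals by earliest right end; each time one isn't hit yet, stab at its right endpoint.
By right end: [0,1]  [1,5]  [3,10]  [11,12]  [10,14]  [15,16]  [18,22]  [22,23]  [23,25]  [24,26]
[0,1] uncovered → point at 1; [3,10] uncovered → point at 10; [11,12] uncovered → point at 12; [15,16] uncovered → point at 16; [18,22] uncovered → point at 22; [23,25] uncovered → point at 25.
Points: 1, 10, 12, 16, 22, 25 (6 total).

6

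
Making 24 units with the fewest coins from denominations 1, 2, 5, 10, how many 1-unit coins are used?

Greedy: take as many of the largest coin as possible, then repeat with the remainder.
24 − 2×10→4 − 2×2→0
Count of 1: 0

0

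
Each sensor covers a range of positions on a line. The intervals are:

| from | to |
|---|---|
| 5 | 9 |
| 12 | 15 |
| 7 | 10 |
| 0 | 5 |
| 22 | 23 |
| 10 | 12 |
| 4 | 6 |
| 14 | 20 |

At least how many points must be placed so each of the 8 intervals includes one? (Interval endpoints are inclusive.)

Sorted: [0,5] [4,6] [5,9] [7,10] [10,12] [12,15] [14,20] [22,23]
{[0,5],[4,6],[5,9]} hit by 5; {[7,10],[10,12]} hit by 10; {[12,15],[14,20]} hit by 15; {[22,23]} hit by 23.
Points: 5, 10, 15, 23 (4 total).

4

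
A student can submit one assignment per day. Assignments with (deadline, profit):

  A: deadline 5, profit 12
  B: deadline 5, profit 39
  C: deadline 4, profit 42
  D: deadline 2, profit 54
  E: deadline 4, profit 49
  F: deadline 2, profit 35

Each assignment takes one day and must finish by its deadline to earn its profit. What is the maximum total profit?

Take jobs in profit order; each goes to the latest open slot no later than its deadline.
Profit order: D=54 E=49 C=42 B=39 F=35 A=12
Assign: D→slot 2, E→slot 4, C→slot 3, B→slot 5, F→slot 1, A skipped.
Slots: [1:F] [2:D] [3:C] [4:E] [5:B]
Profit = 35 + 54 + 42 + 49 + 39 = 219

219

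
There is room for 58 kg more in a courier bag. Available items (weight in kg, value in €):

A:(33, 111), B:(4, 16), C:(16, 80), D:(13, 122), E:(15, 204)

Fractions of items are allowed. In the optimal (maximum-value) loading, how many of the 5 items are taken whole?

Order: E (204/15=13.60) > D (122/13=9.38) > C (80/16=5.00) > B (16/4=4.00) > A (111/33=3.36)
Fill: take E (15 @ 204) → take D (13 @ 122) → take C (16 @ 80) → take B (4 @ 16) → take 10/33 of A → 33.64; 58/58 used.
4 item(s) taken whole; one partial (take 10/33 of A).

4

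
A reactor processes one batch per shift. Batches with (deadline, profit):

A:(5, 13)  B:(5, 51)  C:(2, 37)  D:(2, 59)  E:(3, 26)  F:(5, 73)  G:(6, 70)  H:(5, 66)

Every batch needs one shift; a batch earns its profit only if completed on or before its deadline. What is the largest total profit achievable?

356

Sort by profit descending; place each in the latest free slot ≤ its deadline.
By profit: F(d5,73), G(d6,70), H(d5,66), D(d2,59), B(d5,51), C(d2,37), E(d3,26), A(d5,13)
F→slot 5; G→slot 6; H→slot 4; D→slot 2; B→slot 3; C→slot 1; E skipped; A skipped.
Profit = 37 + 59 + 51 + 66 + 73 + 70 = 356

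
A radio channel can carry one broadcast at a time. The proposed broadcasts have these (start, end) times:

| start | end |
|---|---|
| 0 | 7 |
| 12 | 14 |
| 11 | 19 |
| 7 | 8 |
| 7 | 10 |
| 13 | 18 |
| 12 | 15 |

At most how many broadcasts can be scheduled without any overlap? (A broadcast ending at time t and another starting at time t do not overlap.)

3

Order by finish time; keep every interval that doesn't clash with the previous kept one.
Sorted by end: (0,7)  (7,8)  (7,10)  (12,14)  (12,15)  (13,18)  (11,19)
take (0,7); take (7,8); take (12,14); skip (12,15); skip (13,18); skip (11,19).
Selected 3 broadcasts.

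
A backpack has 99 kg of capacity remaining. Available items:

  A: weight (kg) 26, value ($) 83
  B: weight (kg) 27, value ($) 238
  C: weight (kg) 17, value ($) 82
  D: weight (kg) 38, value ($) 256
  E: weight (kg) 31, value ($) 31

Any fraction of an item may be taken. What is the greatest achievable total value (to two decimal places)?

630.27

Order: B (238/27=8.81) > D (256/38=6.74) > C (82/17=4.82) > A (83/26=3.19) > E (31/31=1.00)
Fill: take B (27 @ 238) → take D (38 @ 256) → take C (17 @ 82) → take 17/26 of A → 54.27; 99/99 used.
Total value = 630.27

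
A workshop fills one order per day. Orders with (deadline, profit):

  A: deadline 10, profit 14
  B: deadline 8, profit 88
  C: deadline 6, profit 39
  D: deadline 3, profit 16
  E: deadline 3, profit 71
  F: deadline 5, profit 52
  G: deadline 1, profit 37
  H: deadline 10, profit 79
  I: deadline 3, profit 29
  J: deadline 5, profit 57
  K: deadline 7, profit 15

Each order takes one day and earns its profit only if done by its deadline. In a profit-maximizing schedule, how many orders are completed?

10

Sort by profit descending; place each in the latest free slot ≤ its deadline.
Profit order: B=88 H=79 E=71 J=57 F=52 C=39 G=37 I=29 D=16 K=15 A=14
Assign: B→slot 8, H→slot 10, E→slot 3, J→slot 5, F→slot 4, C→slot 6, G→slot 1, I→slot 2, D skipped, K→slot 7, A→slot 9.
Slots: [1:G] [2:I] [3:E] [4:F] [5:J] [6:C] [7:K] [8:B] [9:A] [10:H]
10 of 11 scheduled.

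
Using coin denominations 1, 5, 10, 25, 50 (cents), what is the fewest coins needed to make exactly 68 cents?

6

Use the largest denomination that fits, subtract, and repeat.
68 = 1×50 + 1×10 + 1×5 + 3×1
Total coins = 1 + 1 + 1 + 3 = 6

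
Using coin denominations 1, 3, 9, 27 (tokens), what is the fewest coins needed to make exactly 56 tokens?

Use the largest denomination that fits, subtract, and repeat.
56 = 2×27 + 2×1
Total coins = 2 + 2 = 4

4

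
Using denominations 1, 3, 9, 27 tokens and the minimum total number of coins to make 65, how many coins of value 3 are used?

0

65 = 2×27 + 1×9 + 2×1
Count of 3: 0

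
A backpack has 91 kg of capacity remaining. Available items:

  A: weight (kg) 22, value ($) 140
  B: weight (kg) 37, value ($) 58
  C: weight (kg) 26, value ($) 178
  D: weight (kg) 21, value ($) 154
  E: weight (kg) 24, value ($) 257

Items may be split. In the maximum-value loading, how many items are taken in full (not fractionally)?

3

Greedy by value/weight ratio, highest first.
Order: E (257/24=10.71) > D (154/21=7.33) > C (178/26=6.85) > A (140/22=6.36) > B (58/37=1.57)
Fill: take E (24 @ 257) → take D (21 @ 154) → take C (26 @ 178) → take 20/22 of A → 127.27; 91/91 used.
3 item(s) taken whole; one partial (take 20/22 of A).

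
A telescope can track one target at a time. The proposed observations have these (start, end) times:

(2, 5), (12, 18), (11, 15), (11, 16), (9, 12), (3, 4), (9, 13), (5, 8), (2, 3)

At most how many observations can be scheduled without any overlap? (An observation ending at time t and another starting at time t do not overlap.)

Order by finish time; keep every interval that doesn't clash with the previous kept one.
By end time: (2,3), (3,4), (2,5), (5,8), (9,12), (9,13), (11,15), (11,16), (12,18).
Pick (2,3); next start ≥ 3 → (3,4); next start ≥ 4 → (5,8); next start ≥ 8 → (9,12); next start ≥ 12 → (12,18).
Selected 5 observations.

5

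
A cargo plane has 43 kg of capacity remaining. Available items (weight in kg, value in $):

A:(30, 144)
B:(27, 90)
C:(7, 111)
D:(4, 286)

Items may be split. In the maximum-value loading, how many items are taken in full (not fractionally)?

Sort by value per unit weight and fill in that order.
Order: D (286/4=71.50) > C (111/7=15.86) > A (144/30=4.80) > B (90/27=3.33)
Fill: take D (4 @ 286) → take C (7 @ 111) → take A (30 @ 144) → take 2/27 of B → 6.67; 43/43 used.
3 item(s) taken whole; one partial (take 2/27 of B).

3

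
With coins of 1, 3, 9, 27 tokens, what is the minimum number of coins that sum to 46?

Use the largest denomination that fits, subtract, and repeat.
46 − 1×27→19 − 2×9→1 − 1×1→0
Total coins = 1 + 2 + 1 = 4

4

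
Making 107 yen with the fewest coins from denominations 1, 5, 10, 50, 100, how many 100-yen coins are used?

1

Greedy: take as many of the largest coin as possible, then repeat with the remainder.
107 = 1×100 + 1×5 + 2×1
Count of 100: 1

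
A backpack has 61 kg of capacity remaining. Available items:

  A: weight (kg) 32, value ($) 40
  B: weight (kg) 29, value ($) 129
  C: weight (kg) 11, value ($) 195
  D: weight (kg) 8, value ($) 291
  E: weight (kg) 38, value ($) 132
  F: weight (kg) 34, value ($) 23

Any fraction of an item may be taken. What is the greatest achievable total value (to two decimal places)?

660.16

Order: D (291/8=36.38) > C (195/11=17.73) > B (129/29=4.45) > E (132/38=3.47) > A (40/32=1.25) > F (23/34=0.68)
Fill: take D (8 @ 291) → take C (11 @ 195) → take B (29 @ 129) → take 13/38 of E → 45.16; 61/61 used.
Total value = 660.16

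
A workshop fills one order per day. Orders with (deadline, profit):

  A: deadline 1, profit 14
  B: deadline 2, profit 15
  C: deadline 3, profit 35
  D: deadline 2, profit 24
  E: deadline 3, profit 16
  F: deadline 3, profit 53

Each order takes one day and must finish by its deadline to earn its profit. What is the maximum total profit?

112

Take jobs in profit order; each goes to the latest open slot no later than its deadline.
Profit order: F=53 C=35 D=24 E=16 B=15 A=14
Assign: F→slot 3, C→slot 2, D→slot 1, E skipped, B skipped, A skipped.
Slots: [1:D] [2:C] [3:F]
Profit = 24 + 35 + 53 = 112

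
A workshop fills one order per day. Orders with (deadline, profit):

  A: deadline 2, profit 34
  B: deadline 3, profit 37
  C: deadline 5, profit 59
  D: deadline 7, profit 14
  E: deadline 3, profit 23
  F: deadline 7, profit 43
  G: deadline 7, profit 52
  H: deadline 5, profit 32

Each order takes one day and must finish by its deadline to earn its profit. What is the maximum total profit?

Take jobs in profit order; each goes to the latest open slot no later than its deadline.
By profit: C(d5,59), G(d7,52), F(d7,43), B(d3,37), A(d2,34), H(d5,32), E(d3,23), D(d7,14)
C→slot 5; G→slot 7; F→slot 6; B→slot 3; A→slot 2; H→slot 4; E→slot 1; D skipped.
Profit = 23 + 34 + 37 + 32 + 59 + 43 + 52 = 280

280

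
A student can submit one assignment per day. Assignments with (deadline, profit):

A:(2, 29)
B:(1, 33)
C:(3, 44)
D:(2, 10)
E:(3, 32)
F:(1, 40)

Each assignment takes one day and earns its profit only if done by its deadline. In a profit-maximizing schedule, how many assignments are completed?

By profit: C(d3,44), F(d1,40), B(d1,33), E(d3,32), A(d2,29), D(d2,10)
C→slot 3; F→slot 1; B skipped; E→slot 2; A skipped; D skipped.
3 of 6 scheduled.

3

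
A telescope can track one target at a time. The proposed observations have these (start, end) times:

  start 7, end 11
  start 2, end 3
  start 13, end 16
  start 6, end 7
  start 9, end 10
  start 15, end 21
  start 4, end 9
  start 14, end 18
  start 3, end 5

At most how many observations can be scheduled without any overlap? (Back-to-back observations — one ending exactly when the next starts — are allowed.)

Sorted by end: (2,3)  (3,5)  (6,7)  (4,9)  (9,10)  (7,11)  (13,16)  (14,18)  (15,21)
take (2,3); take (3,5); take (6,7); skip (4,9); take (9,10); skip (7,11); take (13,16); skip (14,18).
Selected 5 observations.

5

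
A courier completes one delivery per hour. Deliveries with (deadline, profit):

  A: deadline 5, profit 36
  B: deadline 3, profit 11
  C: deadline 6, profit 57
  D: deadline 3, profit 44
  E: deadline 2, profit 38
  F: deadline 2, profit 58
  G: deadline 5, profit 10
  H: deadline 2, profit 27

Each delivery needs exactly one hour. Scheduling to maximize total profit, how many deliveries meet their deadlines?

6

By profit: F(d2,58), C(d6,57), D(d3,44), E(d2,38), A(d5,36), H(d2,27), B(d3,11), G(d5,10)
F→slot 2; C→slot 6; D→slot 3; E→slot 1; A→slot 5; H skipped; B skipped; G→slot 4.
6 of 8 scheduled.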